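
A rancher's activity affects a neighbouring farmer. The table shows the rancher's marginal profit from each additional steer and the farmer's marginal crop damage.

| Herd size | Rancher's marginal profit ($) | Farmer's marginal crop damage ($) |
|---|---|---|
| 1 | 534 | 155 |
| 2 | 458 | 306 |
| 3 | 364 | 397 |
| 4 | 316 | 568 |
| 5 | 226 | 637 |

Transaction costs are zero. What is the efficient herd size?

2

Bargaining reaches the level where marginal profit last exceeds marginal crop damage.
That holds through level 2 (458 ≥ 306) but not at 3 (364 < 397).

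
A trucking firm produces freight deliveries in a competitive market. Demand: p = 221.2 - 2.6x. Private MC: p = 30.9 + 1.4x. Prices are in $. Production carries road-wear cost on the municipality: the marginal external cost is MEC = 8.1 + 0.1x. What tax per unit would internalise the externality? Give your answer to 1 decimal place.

Social marginal cost = private MC + MEC = 39.0 + 1.5x.
Set SMC = demand: 39.0 + 1.5x = 221.2 - 2.6x → x* = 44.4390.
The Pigouvian tax equals MEC at x*: 8.1 + 0.1×44.4390 = 12.5439.

tax = $12.5 per unit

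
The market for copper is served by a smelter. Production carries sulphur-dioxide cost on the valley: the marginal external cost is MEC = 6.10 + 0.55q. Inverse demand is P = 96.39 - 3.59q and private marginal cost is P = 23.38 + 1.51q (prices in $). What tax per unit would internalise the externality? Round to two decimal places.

tax = $12.61 per unit

Social marginal cost = private MC + MEC = 29.48 + 2.06q.
Set SMC = demand: 29.48 + 2.06q = 96.39 - 3.59q → q* = 11.8425.
The Pigouvian tax equals MEC at q*: 6.10 + 0.55×11.8425 = 12.6134.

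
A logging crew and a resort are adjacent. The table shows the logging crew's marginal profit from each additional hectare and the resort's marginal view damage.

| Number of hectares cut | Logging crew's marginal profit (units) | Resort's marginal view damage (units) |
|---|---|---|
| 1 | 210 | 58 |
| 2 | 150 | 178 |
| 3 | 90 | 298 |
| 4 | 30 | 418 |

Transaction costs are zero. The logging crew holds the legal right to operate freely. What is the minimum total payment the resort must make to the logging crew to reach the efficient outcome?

Left alone the logging crew would choose level 4 (marginal profit stays positive).
Efficient level: k* = 1 (marginal profit ≥ marginal view damage through 1).
The resort must at least cover the logging crew's forgone profit from cutting 4→1: 150 + 90 + 30 = 270.

270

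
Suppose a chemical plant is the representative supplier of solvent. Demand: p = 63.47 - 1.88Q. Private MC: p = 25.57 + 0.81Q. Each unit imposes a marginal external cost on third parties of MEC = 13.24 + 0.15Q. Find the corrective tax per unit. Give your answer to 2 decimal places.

tax = 14.54 per unit

Social marginal cost = private MC + MEC = 38.81 + 0.96Q.
Set SMC = demand: 38.81 + 0.96Q = 63.47 - 1.88Q → Q* = 8.6831.
The Pigouvian tax equals MEC at Q*: 13.24 + 0.15×8.6831 = 14.5425.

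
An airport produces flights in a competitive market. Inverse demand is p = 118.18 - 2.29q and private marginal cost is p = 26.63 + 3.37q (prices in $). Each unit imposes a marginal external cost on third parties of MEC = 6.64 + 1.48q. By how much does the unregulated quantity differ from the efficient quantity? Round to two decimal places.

4.28 units

Market equilibrium (private): 26.63 + 3.37q = 118.18 - 2.29q → q_m = 16.1749.
Social marginal cost = private MC + MEC = 33.27 + 4.85q.
Set SMC = demand: 33.27 + 4.85q = 118.18 - 2.29q → q* = 11.8922.
Gap = |16.1749 − 11.8922| = 4.2827.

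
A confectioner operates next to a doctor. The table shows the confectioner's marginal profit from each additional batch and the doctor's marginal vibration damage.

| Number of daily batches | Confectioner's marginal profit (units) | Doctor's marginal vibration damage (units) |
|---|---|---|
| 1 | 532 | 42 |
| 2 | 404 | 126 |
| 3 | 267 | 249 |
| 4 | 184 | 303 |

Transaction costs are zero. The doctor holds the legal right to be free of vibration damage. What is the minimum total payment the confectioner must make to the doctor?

417

Efficient level: marginal profit ≥ marginal vibration damage through level 3, so k* = 3.
With the doctor holding the right, the confectioner must at least compensate total damage at k*: 42 + 126 + 249 = 417.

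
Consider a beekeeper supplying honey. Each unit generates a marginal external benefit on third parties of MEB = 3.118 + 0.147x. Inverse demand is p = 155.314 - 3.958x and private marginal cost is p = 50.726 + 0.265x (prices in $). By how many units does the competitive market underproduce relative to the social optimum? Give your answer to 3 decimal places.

Market equilibrium (private): 50.726 + 0.265x = 155.314 - 3.958x → x_m = 24.7663.
Social marginal cost = private MC − MEB = 47.608 + 0.118x.
Set SMC = demand: 47.608 + 0.118x = 155.314 - 3.958x → x* = 26.4244.
Gap = |24.7663 − 26.4244| = 1.6581.

1.658 units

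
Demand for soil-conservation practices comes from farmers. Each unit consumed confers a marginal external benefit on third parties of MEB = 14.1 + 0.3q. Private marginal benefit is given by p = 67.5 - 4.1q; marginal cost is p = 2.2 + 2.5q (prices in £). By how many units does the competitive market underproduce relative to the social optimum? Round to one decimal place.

2.7 units

Market equilibrium (private): 2.2 + 2.5q = 67.5 - 4.1q → q_m = 9.8939.
Social marginal benefit = demand + MEB = 81.6 - 3.8q.
Set SMB = MC: 81.6 - 3.8q = 2.2 + 2.5q → q* = 12.6032.
Gap = |9.8939 − 12.6032| = 2.7093.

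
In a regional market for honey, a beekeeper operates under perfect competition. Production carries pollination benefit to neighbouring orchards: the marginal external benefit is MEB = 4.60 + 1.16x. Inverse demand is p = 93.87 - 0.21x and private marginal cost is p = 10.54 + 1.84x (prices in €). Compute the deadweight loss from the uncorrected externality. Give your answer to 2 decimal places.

DWL = €1504.68

Market equilibrium (private): 10.54 + 1.84x = 93.87 - 0.21x → x_m = 40.6488.
Social marginal cost = private MC − MEB = 5.94 + 0.68x.
Set SMC = demand: 5.94 + 0.68x = 93.87 - 0.21x → x* = 98.7978.
The loss is the area between SMC and demand from x* to x_m; with linear curves that's a triangle of height MEB(x_m).
DWL = ½ × 58.1490 × 51.7526 = 1504.6810.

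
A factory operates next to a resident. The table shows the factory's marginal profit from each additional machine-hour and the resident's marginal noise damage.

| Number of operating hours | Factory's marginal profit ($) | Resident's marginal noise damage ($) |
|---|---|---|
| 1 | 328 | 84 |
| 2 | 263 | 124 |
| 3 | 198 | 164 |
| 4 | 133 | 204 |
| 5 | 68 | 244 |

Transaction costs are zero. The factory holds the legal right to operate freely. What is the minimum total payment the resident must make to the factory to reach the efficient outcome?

$201

Left alone the factory would choose level 5 (marginal profit stays positive).
Efficient level: k* = 3 (marginal profit ≥ marginal noise damage through 3).
The resident must at least cover the factory's forgone profit from cutting 5→3: 133 + 68 = 201.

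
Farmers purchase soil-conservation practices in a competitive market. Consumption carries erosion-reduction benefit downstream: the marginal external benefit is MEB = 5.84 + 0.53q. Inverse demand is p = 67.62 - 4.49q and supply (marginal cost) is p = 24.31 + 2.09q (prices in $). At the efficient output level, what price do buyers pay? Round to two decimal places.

Social marginal benefit = demand + MEB = 73.46 - 3.96q.
Set SMB = MC: 73.46 - 3.96q = 24.31 + 2.09q → q* = 8.1240.
Consumer price on the demand curve at q*: 67.62 − 4.49×8.1240 = 31.1432.

P = $31.14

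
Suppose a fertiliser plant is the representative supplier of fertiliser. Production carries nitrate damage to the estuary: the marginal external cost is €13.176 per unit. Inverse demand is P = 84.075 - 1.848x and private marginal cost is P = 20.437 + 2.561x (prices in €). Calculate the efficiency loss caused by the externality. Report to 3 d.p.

Market equilibrium (private): 20.437 + 2.561x = 84.075 - 1.848x → x_m = 14.4337.
Social marginal cost = private MC + MEC = 33.613 + 2.561x.
Set SMC = demand: 33.613 + 2.561x = 84.075 - 1.848x → x* = 11.4452.
The loss is the area between SMC and demand from x* to x_m; with linear curves that's a triangle of height MEC(x_m).
DWL = ½ × 2.9885 × 13.1760 = 19.6882.

DWL = €19.688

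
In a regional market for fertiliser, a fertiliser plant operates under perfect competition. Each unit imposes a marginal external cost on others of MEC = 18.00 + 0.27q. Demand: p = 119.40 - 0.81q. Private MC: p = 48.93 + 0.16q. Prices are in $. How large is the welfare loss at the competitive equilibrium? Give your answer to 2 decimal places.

DWL = $570.53

Market equilibrium (private): 48.93 + 0.16q = 119.40 - 0.81q → q_m = 72.6495.
Social marginal cost = private MC + MEC = 66.93 + 0.43q.
Set SMC = demand: 66.93 + 0.43q = 119.40 - 0.81q → q* = 42.3145.
Height of the DWL triangle at q_m is SMC(q_m) − demand(q_m) = MEC(q_m) = 37.6154.
DWL = ½ × 30.3350 × 37.6154 = 570.5316.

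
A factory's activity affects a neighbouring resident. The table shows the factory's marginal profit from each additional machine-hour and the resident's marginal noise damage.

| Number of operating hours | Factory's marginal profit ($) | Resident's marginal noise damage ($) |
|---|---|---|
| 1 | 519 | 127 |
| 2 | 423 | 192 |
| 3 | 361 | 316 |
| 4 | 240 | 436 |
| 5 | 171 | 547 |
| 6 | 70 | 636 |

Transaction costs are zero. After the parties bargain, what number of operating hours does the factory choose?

Bargaining reaches the level where marginal profit last exceeds marginal noise damage.
That holds through level 3 (361 ≥ 316) but not at 4 (240 < 436).

3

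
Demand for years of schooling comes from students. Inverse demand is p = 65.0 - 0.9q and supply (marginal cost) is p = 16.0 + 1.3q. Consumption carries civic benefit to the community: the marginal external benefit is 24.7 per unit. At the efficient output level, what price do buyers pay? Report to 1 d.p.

P = 34.9

Social marginal benefit = demand + MEB = 89.7 - 0.9q.
Set SMB = MC: 89.7 - 0.9q = 16.0 + 1.3q → q* = 33.5000.
Consumer price on the demand curve at q*: 65.0 − 0.9×33.5000 = 34.8500.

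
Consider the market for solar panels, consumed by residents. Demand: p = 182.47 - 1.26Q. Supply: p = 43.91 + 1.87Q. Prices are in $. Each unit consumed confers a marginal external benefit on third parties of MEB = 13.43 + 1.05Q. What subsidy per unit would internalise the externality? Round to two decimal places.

subsidy = $90.16 per unit

Social marginal benefit = demand + MEB = 195.90 - 0.21Q.
Set SMB = MC: 195.90 - 0.21Q = 43.91 + 1.87Q → Q* = 73.0721.
The Pigouvian subsidy equals MEB at Q*: 13.43 + 1.05×73.0721 = 90.1557.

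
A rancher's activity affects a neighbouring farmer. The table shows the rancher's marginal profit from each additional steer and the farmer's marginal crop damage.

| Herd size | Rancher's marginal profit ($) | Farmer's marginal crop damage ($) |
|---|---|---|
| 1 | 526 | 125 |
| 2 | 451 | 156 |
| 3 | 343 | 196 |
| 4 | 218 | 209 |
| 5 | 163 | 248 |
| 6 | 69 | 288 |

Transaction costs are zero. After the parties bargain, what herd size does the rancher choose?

Bargaining reaches the level where marginal profit last exceeds marginal crop damage.
That holds through level 4 (218 ≥ 209) but not at 5 (163 < 248).

4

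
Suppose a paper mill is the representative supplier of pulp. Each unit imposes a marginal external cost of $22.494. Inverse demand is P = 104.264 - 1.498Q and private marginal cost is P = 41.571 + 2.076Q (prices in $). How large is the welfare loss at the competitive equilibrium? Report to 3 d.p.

Market equilibrium (private): 41.571 + 2.076Q = 104.264 - 1.498Q → Q_m = 17.5414.
Social marginal cost = private MC + MEC = 64.065 + 2.076Q.
Set SMC = demand: 64.065 + 2.076Q = 104.264 - 1.498Q → Q* = 11.2476.
The welfare-loss triangle has base |Q_m − Q*| and height MEC(Q_m) (the vertical gap between SMC and demand is zero at Q* and MEC at Q_m).
DWL = ½ × 6.2938 × 22.4940 = 70.7864.

DWL = $70.786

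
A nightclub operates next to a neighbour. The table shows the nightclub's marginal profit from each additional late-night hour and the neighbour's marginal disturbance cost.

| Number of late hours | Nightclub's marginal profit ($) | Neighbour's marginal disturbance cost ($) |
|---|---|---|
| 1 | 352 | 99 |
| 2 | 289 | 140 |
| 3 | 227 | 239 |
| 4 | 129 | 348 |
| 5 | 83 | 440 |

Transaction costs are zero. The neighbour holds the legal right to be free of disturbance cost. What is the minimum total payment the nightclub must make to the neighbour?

Efficient level: marginal profit ≥ marginal disturbance cost through level 2, so k* = 2.
With the neighbour holding the right, the nightclub must at least compensate total damage at k*: 99 + 140 = 239.

$239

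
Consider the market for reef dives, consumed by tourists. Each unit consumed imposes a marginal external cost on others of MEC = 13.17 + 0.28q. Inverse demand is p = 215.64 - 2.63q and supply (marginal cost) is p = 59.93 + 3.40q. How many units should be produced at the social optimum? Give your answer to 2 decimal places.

Social marginal benefit = demand − MEC = 202.47 - 2.91q.
Set SMB = MC: 202.47 - 2.91q = 59.93 + 3.40q → q* = 22.5895.

q* = 22.59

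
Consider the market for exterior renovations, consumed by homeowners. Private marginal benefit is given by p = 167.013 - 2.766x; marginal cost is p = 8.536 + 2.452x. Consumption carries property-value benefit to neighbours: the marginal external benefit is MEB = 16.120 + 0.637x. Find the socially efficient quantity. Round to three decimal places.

x* = 38.113

Social marginal benefit = demand + MEB = 183.133 - 2.129x.
Set SMB = MC: 183.133 - 2.129x = 8.536 + 2.452x → x* = 38.1133.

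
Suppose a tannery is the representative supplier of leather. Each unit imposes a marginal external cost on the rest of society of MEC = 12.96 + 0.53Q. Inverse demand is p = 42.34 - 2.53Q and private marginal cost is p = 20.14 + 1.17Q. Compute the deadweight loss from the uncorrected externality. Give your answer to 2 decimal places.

Market equilibrium (private): 20.14 + 1.17Q = 42.34 - 2.53Q → Q_m = 6.0000.
Social marginal cost = private MC + MEC = 33.10 + 1.70Q.
Set SMC = demand: 33.10 + 1.70Q = 42.34 - 2.53Q → Q* = 2.1844.
The loss is the area between SMC and demand from Q* to Q_m; with linear curves that's a triangle of height MEC(Q_m).
DWL = ½ × 3.8156 × 16.1400 = 30.7919.

DWL = 30.79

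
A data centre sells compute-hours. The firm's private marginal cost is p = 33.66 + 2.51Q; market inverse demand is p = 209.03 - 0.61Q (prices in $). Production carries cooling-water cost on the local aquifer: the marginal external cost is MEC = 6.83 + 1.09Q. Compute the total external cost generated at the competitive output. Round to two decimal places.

Market equilibrium (private): 33.66 + 2.51Q = 209.03 - 0.61Q → Q_m = 56.2083.
Total external cost = ∫₀^{Q_m} (6.83 + 1.09Q) dQ = 6.83×56.2083 + ½×1.09×56.2083² = 2105.7610.

$2105.76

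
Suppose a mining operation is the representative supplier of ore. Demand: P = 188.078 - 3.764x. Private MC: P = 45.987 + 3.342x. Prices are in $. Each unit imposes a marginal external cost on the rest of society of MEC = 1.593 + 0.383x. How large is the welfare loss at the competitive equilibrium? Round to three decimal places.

DWL = $5.714

Market equilibrium (private): 45.987 + 3.342x = 188.078 - 3.764x → x_m = 19.9959.
Social marginal cost = private MC + MEC = 47.580 + 3.725x.
Set SMC = demand: 47.580 + 3.725x = 188.078 - 3.764x → x* = 18.7606.
Between x* and x_m the wedge SMC − demand runs linearly from 0 to MEC(x_m), so the loss is a triangle.
DWL = ½ × 1.2353 × 9.2514 = 5.7141.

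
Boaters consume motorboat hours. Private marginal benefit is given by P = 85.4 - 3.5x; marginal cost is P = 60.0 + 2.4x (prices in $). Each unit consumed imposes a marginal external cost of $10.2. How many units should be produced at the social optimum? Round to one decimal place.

x* = 2.6

Social marginal benefit = demand − MEC = 75.2 - 3.5x.
Set SMB = MC: 75.2 - 3.5x = 60.0 + 2.4x → x* = 2.5763.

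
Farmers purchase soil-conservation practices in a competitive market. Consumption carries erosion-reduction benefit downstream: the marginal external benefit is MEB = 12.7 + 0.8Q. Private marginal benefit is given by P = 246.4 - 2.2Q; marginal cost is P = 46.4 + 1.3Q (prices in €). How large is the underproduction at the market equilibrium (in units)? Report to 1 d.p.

21.6 units

Market equilibrium (private): 46.4 + 1.3Q = 246.4 - 2.2Q → Q_m = 57.1429.
Social marginal benefit = demand + MEB = 259.1 - 1.4Q.
Set SMB = MC: 259.1 - 1.4Q = 46.4 + 1.3Q → Q* = 78.7778.
Gap = |57.1429 − 78.7778| = 21.6349.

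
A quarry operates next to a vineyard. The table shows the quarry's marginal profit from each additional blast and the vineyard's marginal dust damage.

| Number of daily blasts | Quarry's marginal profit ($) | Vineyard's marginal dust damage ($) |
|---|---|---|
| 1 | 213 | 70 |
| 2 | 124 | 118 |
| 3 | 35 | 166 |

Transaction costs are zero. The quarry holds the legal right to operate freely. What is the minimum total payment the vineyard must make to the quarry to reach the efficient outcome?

Left alone the quarry would choose level 3 (marginal profit stays positive).
Efficient level: k* = 2 (marginal profit ≥ marginal dust damage through 2).
The vineyard must at least cover the quarry's forgone profit from cutting 3→2: 35 = 35.

$35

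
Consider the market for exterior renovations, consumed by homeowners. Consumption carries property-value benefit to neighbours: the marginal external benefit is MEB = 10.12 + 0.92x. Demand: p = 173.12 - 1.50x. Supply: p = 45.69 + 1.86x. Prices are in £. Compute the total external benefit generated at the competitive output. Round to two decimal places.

£1045.45

Market equilibrium (private): 45.69 + 1.86x = 173.12 - 1.50x → x_m = 37.9256.
Total external benefit = ∫₀^{x_m} (10.12 + 0.92x) dx = 10.12×37.9256 + ½×0.92×37.9256² = 1045.4486.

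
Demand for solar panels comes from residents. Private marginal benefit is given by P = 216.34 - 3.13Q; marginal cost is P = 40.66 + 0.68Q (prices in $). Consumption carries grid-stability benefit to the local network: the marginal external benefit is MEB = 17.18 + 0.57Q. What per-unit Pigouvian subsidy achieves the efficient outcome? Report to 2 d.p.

Social marginal benefit = demand + MEB = 233.52 - 2.56Q.
Set SMB = MC: 233.52 - 2.56Q = 40.66 + 0.68Q → Q* = 59.5247.
The Pigouvian subsidy equals MEB at Q*: 17.18 + 0.57×59.5247 = 51.1091.

subsidy = $51.11 per unit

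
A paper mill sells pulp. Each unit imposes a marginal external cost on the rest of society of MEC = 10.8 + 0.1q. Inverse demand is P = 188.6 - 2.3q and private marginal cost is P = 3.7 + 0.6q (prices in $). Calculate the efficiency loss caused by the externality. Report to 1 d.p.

DWL = $49.2

Market equilibrium (private): 3.7 + 0.6q = 188.6 - 2.3q → q_m = 63.7586.
Social marginal cost = private MC + MEC = 14.5 + 0.7q.
Set SMC = demand: 14.5 + 0.7q = 188.6 - 2.3q → q* = 58.0333.
Between q* and q_m the wedge SMC − demand runs linearly from 0 to MEC(q_m), so the loss is a triangle.
DWL = ½ × 5.7253 × 17.1759 = 49.1686.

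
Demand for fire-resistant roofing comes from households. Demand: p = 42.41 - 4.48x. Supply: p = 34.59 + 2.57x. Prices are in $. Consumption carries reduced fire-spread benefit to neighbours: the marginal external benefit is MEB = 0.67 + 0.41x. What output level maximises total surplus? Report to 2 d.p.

x* = 1.28

Social marginal benefit = demand + MEB = 43.08 - 4.07x.
Set SMB = MC: 43.08 - 4.07x = 34.59 + 2.57x → x* = 1.2786.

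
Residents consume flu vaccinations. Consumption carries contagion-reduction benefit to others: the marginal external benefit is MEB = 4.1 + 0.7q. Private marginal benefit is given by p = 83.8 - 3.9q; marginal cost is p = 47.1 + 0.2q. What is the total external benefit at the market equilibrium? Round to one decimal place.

Market equilibrium (private): 47.1 + 0.2q = 83.8 - 3.9q → q_m = 8.9512.
Total external benefit = ∫₀^{q_m} (4.1 + 0.7q) dq = 4.1×8.9512 + ½×0.7×8.9512² = 64.7433.

64.7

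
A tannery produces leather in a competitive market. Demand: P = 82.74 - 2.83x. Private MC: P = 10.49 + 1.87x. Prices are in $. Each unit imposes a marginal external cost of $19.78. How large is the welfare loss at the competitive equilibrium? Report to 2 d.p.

DWL = $41.62

Market equilibrium (private): 10.49 + 1.87x = 82.74 - 2.83x → x_m = 15.3723.
Social marginal cost = private MC + MEC = 30.27 + 1.87x.
Set SMC = demand: 30.27 + 1.87x = 82.74 - 2.83x → x* = 11.1638.
The loss is the area between SMC and demand from x* to x_m; with linear curves that's a triangle of height MEC(x_m).
DWL = ½ × 4.2085 × 19.7800 = 41.6221.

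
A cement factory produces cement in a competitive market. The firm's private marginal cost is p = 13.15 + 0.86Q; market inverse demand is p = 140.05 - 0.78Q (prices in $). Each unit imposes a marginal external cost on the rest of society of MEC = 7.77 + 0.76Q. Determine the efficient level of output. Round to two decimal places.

Social marginal cost = private MC + MEC = 20.92 + 1.62Q.
Set SMC = demand: 20.92 + 1.62Q = 140.05 - 0.78Q → Q* = 49.6375.

Q* = 49.64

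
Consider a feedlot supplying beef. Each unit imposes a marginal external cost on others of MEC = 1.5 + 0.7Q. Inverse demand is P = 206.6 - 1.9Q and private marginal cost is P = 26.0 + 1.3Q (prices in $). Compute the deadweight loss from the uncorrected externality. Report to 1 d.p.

DWL = $215.6

Market equilibrium (private): 26.0 + 1.3Q = 206.6 - 1.9Q → Q_m = 56.4375.
Social marginal cost = private MC + MEC = 27.5 + 2.0Q.
Set SMC = demand: 27.5 + 2.0Q = 206.6 - 1.9Q → Q* = 45.9231.
Height of the DWL triangle at Q_m is SMC(Q_m) − demand(Q_m) = MEC(Q_m) = 41.0063.
DWL = ½ × 10.5144 × 41.0063 = 215.5783.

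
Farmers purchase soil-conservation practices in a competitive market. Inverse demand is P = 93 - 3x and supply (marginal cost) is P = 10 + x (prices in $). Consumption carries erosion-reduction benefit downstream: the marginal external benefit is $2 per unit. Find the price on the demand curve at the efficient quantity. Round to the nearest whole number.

Social marginal benefit = demand + MEB = 95 - 3x.
Set SMB = MC: 95 - 3x = 10 + x → x* = 21.2500.
Consumer price on the demand curve at x*: 93 − 3×21.2500 = 29.2500.

P = $29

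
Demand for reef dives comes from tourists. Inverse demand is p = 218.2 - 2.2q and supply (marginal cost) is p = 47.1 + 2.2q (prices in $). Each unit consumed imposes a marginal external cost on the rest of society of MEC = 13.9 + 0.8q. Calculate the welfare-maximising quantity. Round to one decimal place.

q* = 30.2

Social marginal benefit = demand − MEC = 204.3 - 3.0q.
Set SMB = MC: 204.3 - 3.0q = 47.1 + 2.2q → q* = 30.2308.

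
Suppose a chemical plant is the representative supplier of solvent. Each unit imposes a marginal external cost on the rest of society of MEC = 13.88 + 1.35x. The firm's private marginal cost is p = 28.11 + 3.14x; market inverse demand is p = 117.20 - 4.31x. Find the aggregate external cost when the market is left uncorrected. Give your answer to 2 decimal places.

262.51

Market equilibrium (private): 28.11 + 3.14x = 117.20 - 4.31x → x_m = 11.9584.
Total external cost = ∫₀^{x_m} (13.88 + 1.35x) dx = 13.88×11.9584 + ½×1.35×11.9584² = 262.5098.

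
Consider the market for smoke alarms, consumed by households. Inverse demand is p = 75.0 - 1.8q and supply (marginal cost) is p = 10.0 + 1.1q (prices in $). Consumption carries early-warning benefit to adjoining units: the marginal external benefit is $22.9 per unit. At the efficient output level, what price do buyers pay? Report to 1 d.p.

Social marginal benefit = demand + MEB = 97.9 - 1.8q.
Set SMB = MC: 97.9 - 1.8q = 10.0 + 1.1q → q* = 30.3103.
Consumer price on the demand curve at q*: 75.0 − 1.8×30.3103 = 20.4415.

P = $20.4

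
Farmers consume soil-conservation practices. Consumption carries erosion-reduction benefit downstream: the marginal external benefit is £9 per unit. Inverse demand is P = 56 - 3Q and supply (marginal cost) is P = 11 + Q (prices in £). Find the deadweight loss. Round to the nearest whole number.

DWL = £10

Market equilibrium (private): 11 + Q = 56 - 3Q → Q_m = 11.2500.
Social marginal benefit = demand + MEB = 65 - 3Q.
Set SMB = MC: 65 - 3Q = 11 + Q → Q* = 13.5000.
The loss is the area between SMB and MC from Q* to Q_m; with linear curves that's a triangle of height MEB(Q_m).
DWL = ½ × 2.2500 × 9.0000 = 10.1250.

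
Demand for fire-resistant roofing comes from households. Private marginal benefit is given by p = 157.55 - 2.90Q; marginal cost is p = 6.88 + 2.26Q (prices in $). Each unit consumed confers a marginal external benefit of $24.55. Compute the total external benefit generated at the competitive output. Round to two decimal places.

Market equilibrium (private): 6.88 + 2.26Q = 157.55 - 2.90Q → Q_m = 29.1996.
Total external benefit = MEB × Q_m = 24.55 × 29.1996 = 716.8502.

$716.85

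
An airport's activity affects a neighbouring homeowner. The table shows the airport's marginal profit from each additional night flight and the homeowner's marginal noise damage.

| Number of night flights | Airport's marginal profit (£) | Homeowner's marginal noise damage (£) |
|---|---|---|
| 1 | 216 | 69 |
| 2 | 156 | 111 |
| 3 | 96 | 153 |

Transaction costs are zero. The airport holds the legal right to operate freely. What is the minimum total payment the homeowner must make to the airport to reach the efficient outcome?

£96

Left alone the airport would choose level 3 (marginal profit stays positive).
Efficient level: k* = 2 (marginal profit ≥ marginal noise damage through 2).
The homeowner must at least cover the airport's forgone profit from cutting 3→2: 96 = 96.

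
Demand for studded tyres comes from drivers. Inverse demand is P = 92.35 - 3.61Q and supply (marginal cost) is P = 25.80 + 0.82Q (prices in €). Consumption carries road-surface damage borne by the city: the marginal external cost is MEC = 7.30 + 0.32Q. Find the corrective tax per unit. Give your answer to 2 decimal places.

Social marginal benefit = demand − MEC = 85.05 - 3.93Q.
Set SMB = MC: 85.05 - 3.93Q = 25.80 + 0.82Q → Q* = 12.4737.
The Pigouvian tax equals MEC at Q*: 7.30 + 0.32×12.4737 = 11.2916.

tax = €11.29 per unit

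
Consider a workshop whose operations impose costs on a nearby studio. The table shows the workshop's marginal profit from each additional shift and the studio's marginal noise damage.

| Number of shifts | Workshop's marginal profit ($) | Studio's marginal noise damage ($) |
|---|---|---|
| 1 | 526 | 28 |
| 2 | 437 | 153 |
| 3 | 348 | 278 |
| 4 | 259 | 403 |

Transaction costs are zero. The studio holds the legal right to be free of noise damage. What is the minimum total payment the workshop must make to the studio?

$459

Efficient level: marginal profit ≥ marginal noise damage through level 3, so k* = 3.
With the studio holding the right, the workshop must at least compensate total damage at k*: 28 + 153 + 278 = 459.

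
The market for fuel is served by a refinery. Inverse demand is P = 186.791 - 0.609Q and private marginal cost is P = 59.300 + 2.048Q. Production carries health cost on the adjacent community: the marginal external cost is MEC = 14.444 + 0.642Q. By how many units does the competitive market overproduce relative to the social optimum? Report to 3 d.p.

13.716 units

Market equilibrium (private): 59.300 + 2.048Q = 186.791 - 0.609Q → Q_m = 47.9831.
Social marginal cost = private MC + MEC = 73.744 + 2.690Q.
Set SMC = demand: 73.744 + 2.690Q = 186.791 - 0.609Q → Q* = 34.2671.
Gap = |47.9831 − 34.2671| = 13.7160.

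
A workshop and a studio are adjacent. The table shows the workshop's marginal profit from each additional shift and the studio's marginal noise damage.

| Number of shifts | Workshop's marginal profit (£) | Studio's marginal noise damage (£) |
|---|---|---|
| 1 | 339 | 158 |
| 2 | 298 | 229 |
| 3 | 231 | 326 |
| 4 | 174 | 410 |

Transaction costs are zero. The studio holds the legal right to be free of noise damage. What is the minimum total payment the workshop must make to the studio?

Efficient level: marginal profit ≥ marginal noise damage through level 2, so k* = 2.
With the studio holding the right, the workshop must at least compensate total damage at k*: 158 + 229 = 387.

£387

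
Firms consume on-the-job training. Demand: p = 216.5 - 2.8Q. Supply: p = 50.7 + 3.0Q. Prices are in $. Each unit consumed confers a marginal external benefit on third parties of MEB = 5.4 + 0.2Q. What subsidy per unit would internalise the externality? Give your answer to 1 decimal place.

subsidy = $11.5 per unit

Social marginal benefit = demand + MEB = 221.9 - 2.6Q.
Set SMB = MC: 221.9 - 2.6Q = 50.7 + 3.0Q → Q* = 30.5714.
The Pigouvian subsidy equals MEB at Q*: 5.4 + 0.2×30.5714 = 11.5143.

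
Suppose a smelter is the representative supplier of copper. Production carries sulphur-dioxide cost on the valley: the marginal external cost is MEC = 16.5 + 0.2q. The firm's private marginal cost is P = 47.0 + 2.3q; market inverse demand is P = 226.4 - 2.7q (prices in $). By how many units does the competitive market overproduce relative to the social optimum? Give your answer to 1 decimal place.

4.6 units

Market equilibrium (private): 47.0 + 2.3q = 226.4 - 2.7q → q_m = 35.8800.
Social marginal cost = private MC + MEC = 63.5 + 2.5q.
Set SMC = demand: 63.5 + 2.5q = 226.4 - 2.7q → q* = 31.3269.
Gap = |35.8800 − 31.3269| = 4.5531.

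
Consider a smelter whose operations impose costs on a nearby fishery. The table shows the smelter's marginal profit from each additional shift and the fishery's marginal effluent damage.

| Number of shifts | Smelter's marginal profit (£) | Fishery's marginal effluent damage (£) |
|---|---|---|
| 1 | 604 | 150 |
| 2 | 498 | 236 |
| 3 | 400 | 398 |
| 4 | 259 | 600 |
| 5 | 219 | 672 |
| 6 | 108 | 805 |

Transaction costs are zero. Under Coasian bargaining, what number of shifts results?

Bargaining reaches the level where marginal profit last exceeds marginal effluent damage.
That holds through level 3 (400 ≥ 398) but not at 4 (259 < 600).

3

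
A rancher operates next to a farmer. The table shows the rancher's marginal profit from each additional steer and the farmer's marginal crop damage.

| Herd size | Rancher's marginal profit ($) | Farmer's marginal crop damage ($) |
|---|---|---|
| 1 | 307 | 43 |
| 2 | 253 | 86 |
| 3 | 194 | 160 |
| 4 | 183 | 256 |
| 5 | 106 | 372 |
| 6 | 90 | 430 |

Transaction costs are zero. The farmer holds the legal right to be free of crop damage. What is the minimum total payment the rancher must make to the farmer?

$289

Efficient level: marginal profit ≥ marginal crop damage through level 3, so k* = 3.
With the farmer holding the right, the rancher must at least compensate total damage at k*: 43 + 86 + 160 = 289.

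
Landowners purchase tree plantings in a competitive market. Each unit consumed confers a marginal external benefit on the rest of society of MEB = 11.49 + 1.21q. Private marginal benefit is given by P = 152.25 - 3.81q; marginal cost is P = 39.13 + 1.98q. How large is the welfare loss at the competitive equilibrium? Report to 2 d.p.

Market equilibrium (private): 39.13 + 1.98q = 152.25 - 3.81q → q_m = 19.5371.
Social marginal benefit = demand + MEB = 163.74 - 2.60q.
Set SMB = MC: 163.74 - 2.60q = 39.13 + 1.98q → q* = 27.2074.
The loss is the area between SMB and MC from q* to q_m; with linear curves that's a triangle of height MEB(q_m).
DWL = ½ × 7.6703 × 35.1299 = 134.7284.

DWL = 134.73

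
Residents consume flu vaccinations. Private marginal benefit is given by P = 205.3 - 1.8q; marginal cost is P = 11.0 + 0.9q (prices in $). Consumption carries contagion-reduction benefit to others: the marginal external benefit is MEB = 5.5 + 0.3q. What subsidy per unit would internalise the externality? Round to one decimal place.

subsidy = $30.5 per unit

Social marginal benefit = demand + MEB = 210.8 - 1.5q.
Set SMB = MC: 210.8 - 1.5q = 11.0 + 0.9q → q* = 83.2500.
The Pigouvian subsidy equals MEB at q*: 5.5 + 0.3×83.2500 = 30.4750.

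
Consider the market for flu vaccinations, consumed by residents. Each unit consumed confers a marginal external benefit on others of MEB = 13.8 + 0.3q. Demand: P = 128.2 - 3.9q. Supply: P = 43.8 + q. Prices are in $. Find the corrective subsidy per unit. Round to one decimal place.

Social marginal benefit = demand + MEB = 142.0 - 3.6q.
Set SMB = MC: 142.0 - 3.6q = 43.8 + q → q* = 21.3478.
The Pigouvian subsidy equals MEB at q*: 13.8 + 0.3×21.3478 = 20.2043.

subsidy = $20.2 per unit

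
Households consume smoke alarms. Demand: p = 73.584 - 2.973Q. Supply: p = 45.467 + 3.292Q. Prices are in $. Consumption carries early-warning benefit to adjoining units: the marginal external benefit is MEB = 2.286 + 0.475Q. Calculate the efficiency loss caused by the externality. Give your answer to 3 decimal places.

DWL = $1.685

Market equilibrium (private): 45.467 + 3.292Q = 73.584 - 2.973Q → Q_m = 4.4879.
Social marginal benefit = demand + MEB = 75.870 - 2.498Q.
Set SMB = MC: 75.870 - 2.498Q = 45.467 + 3.292Q → Q* = 5.2509.
Between Q* and Q_m the wedge SMB − MC runs linearly from 0 to MEB(Q_m), so the loss is a triangle.
DWL = ½ × 0.7630 × 4.4178 = 1.6854.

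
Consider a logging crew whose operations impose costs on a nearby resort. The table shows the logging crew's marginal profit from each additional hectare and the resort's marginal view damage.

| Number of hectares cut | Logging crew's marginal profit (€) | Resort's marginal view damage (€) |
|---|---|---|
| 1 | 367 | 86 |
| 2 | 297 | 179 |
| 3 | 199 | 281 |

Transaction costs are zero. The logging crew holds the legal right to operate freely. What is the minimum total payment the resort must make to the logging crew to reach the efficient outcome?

Left alone the logging crew would choose level 3 (marginal profit stays positive).
Efficient level: k* = 2 (marginal profit ≥ marginal view damage through 2).
The resort must at least cover the logging crew's forgone profit from cutting 3→2: 199 = 199.

€199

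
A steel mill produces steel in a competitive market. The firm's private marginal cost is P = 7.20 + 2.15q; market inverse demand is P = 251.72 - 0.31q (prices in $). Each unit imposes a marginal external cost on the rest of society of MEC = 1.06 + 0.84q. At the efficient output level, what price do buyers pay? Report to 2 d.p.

Social marginal cost = private MC + MEC = 8.26 + 2.99q.
Set SMC = demand: 8.26 + 2.99q = 251.72 - 0.31q → q* = 73.7758.
Consumer price on the demand curve at q*: 251.72 − 0.31×73.7758 = 228.8495.

P = $228.85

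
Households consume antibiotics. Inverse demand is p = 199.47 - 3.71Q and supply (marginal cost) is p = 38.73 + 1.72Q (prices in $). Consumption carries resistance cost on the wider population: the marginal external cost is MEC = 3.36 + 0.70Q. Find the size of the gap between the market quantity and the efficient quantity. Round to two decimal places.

3.93 units

Market equilibrium (private): 38.73 + 1.72Q = 199.47 - 3.71Q → Q_m = 29.6022.
Social marginal benefit = demand − MEC = 196.11 - 4.41Q.
Set SMB = MC: 196.11 - 4.41Q = 38.73 + 1.72Q → Q* = 25.6737.
Gap = |29.6022 − 25.6737| = 3.9285.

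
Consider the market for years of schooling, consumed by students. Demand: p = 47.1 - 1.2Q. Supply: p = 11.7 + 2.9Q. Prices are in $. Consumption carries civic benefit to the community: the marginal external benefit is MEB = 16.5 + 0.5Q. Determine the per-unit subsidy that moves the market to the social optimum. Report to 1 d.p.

subsidy = $23.7 per unit

Social marginal benefit = demand + MEB = 63.6 - 0.7Q.
Set SMB = MC: 63.6 - 0.7Q = 11.7 + 2.9Q → Q* = 14.4167.
The Pigouvian subsidy equals MEB at Q*: 16.5 + 0.5×14.4167 = 23.7084.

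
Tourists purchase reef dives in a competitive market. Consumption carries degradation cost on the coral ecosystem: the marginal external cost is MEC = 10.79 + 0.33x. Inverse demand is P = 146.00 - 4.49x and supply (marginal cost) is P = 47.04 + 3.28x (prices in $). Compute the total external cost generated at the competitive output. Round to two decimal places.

$164.19

Market equilibrium (private): 47.04 + 3.28x = 146.00 - 4.49x → x_m = 12.7362.
Total external cost = ∫₀^{x_m} (10.79 + 0.33x) dx = 10.79×12.7362 + ½×0.33×12.7362² = 164.1884.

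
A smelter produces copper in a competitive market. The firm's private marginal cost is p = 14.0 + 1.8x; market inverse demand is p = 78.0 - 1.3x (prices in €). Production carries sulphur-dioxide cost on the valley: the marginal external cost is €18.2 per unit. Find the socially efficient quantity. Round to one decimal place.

x* = 14.8

Social marginal cost = private MC + MEC = 32.2 + 1.8x.
Set SMC = demand: 32.2 + 1.8x = 78.0 - 1.3x → x* = 14.7742.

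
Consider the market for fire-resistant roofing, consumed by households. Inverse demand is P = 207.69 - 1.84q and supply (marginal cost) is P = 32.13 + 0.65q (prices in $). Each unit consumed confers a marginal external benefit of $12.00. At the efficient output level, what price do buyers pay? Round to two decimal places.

Social marginal benefit = demand + MEB = 219.69 - 1.84q.
Set SMB = MC: 219.69 - 1.84q = 32.13 + 0.65q → q* = 75.3253.
Consumer price on the demand curve at q*: 207.69 − 1.84×75.3253 = 69.0914.

P = $69.09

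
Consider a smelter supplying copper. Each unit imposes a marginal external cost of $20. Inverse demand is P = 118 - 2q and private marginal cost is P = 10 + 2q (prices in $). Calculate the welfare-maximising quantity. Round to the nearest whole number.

Social marginal cost = private MC + MEC = 30 + 2q.
Set SMC = demand: 30 + 2q = 118 - 2q → q* = 22.0000.

q* = 22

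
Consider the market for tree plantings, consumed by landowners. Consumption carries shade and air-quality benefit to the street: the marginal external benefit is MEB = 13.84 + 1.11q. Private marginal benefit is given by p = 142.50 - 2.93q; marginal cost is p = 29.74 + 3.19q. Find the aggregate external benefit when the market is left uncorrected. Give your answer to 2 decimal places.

443.41

Market equilibrium (private): 29.74 + 3.19q = 142.50 - 2.93q → q_m = 18.4248.
Total external benefit = ∫₀^{q_m} (13.84 + 1.11q) dq = 13.84×18.4248 + ½×1.11×18.4248² = 443.4069.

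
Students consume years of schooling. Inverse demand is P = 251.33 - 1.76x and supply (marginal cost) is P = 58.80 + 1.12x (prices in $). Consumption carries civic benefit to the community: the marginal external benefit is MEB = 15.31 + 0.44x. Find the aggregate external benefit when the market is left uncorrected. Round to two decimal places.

$2006.67

Market equilibrium (private): 58.80 + 1.12x = 251.33 - 1.76x → x_m = 66.8507.
Total external benefit = ∫₀^{x_m} (15.31 + 0.44x) dx = 15.31×66.8507 + ½×0.44×66.8507² = 2006.6678.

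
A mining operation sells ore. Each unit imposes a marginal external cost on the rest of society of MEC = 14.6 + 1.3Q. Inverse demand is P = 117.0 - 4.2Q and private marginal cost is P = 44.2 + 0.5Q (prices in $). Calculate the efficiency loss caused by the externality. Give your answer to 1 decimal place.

DWL = $100.6

Market equilibrium (private): 44.2 + 0.5Q = 117.0 - 4.2Q → Q_m = 15.4894.
Social marginal cost = private MC + MEC = 58.8 + 1.8Q.
Set SMC = demand: 58.8 + 1.8Q = 117.0 - 4.2Q → Q* = 9.7000.
The welfare-loss triangle has base |Q_m − Q*| and height MEC(Q_m) (the vertical gap between SMC and demand is zero at Q* and MEC at Q_m).
DWL = ½ × 5.7894 × 34.7362 = 100.5509.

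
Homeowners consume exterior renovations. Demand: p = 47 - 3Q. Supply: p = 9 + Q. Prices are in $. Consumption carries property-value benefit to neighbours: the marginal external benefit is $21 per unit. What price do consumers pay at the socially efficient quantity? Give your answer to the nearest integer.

P = $3

Social marginal benefit = demand + MEB = 68 - 3Q.
Set SMB = MC: 68 - 3Q = 9 + Q → Q* = 14.7500.
Consumer price on the demand curve at Q*: 47 − 3×14.7500 = 2.7500.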